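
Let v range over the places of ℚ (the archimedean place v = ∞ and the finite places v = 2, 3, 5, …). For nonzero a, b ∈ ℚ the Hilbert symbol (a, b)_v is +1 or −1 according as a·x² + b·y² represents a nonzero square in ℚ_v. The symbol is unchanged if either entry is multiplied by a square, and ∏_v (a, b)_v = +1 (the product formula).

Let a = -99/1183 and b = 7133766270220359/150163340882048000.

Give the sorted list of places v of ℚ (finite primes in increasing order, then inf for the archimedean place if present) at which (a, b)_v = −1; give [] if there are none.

[2, 5]

(a, b) ≡ (-77, 1155) mod (ℚ^×)²; places V = {2, 3, 5, 7, 11, 13, 17, 29, ∞}.
(a,b)_2: α=0, β=-10; u≡3, v≡3 (mod 8); ε(u)ε(v)=1·1, αω(v)=0·1, βω(u)=-10·1; sum ≡ 1  ⇒  -1.
(a,b)_17: α=0, u≡2; β=-2, v≡16 (mod 17); (2|17)=+1, (16|17)=+1; sign (−1)^0·+1^-2·+1^0 = +1.
(a,b)_∞: sgn(-77)=−, sgn(1155)=+, so +1.
(a,b)_13: α=-2, u≡10; β=-6, v≡8 (mod 13); (10|13)=+1, (8|13)=-1; sign (−1)^0·+1^-6·-1^-2 = +1.
(a,b)_3: α=2, u≡1; β=17, v≡1 (mod 3); (1|3)=+1, (1|3)=+1; sign (−1)^0·+1^17·+1^2 = +1.
(a,b)_7: α=-1, u≡6; β=3, v≡1 (mod 7); (6|7)=-1, (1|7)=+1; sign (−1)^1·-1^3·+1^-1 = +1.
(a,b)_29: α=0, u≡2; β=-2, v≡23 (mod 29); (2|29)=-1, (23|29)=+1; sign (−1)^0·-1^-2·+1^0 = +1.
(a,b)_11: α=1, u≡4; β=5, v≡7 (mod 11); (4|11)=+1, (7|11)=-1; sign (−1)^1·+1^5·-1^1 = +1.
(a,b)_5: α=0, u≡2; β=-3, v≡1 (mod 5); (2|5)=-1, (1|5)=+1; sign (−1)^0·-1^-3·+1^0 = -1.
(-77, 1155 / ℚ) ramifies at {2, 5}: a division algebra.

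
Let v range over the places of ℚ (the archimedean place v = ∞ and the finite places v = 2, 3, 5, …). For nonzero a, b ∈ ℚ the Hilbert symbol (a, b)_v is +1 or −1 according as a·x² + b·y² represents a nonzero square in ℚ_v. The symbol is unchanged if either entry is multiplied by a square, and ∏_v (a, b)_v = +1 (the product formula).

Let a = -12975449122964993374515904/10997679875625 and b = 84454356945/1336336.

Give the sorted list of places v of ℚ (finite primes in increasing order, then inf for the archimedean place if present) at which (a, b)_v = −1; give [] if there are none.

Mod squares: a ≡ -19, b ≡ 1793505. Check v ∈ {∞, 2, 3, 5, 7, 17, 19, 29, 31}.
v=17: a=17^-6·(≡2), b=17^-4·(≡5) mod 17; (2|17)=+1, (5|17)=-1; (−1)^{-6·-4·8}·(+1)^-4·(-1)^-6 = +1.
v=7: a=7^2·(≡1), b=7^3·(≡2) mod 7; (1|7)=+1, (2|7)=+1; (−1)^{2·3·3}·(+1)^3·(+1)^2 = +1.
v=5: a=5^-4·(≡1), b=5^1·(≡4) mod 5; (1|5)=+1, (4|5)=+1; (−1)^{-4·1·2}·(+1)^1·(+1)^-4 = +1.
v=∞: -19 < 0 and 1793505 > 0  ⇒  (a,b)_∞ = +1.
v=29: a=29^4·(≡8), b=29^1·(≡27) mod 29; (8|29)=-1, (27|29)=-1; (−1)^{4·1·14}·(-1)^1·(-1)^4 = -1.
v=19: a=19^3·(≡3), b=19^1·(≡15) mod 19; (3|19)=-1, (15|19)=-1; (−1)^{3·1·9}·(-1)^1·(-1)^3 = -1.
v=2: v_2(a)=6, v_2(b)=-4; units ≡ 5, 1 (mod 8); ε·ε+αω+βω = 0·0+6·0+-4·1 ≡ 0  ⇒  (a,b)_2 = +1.
v=31: a=31^8·(≡30), b=31^3·(≡2) mod 31; (30|31)=-1, (2|31)=+1; (−1)^{8·3·15}·(-1)^3·(+1)^8 = -1.
v=3: a=3^-6·(≡2), b=3^1·(≡1) mod 3; (2|3)=-1, (1|3)=+1; (−1)^{-6·1·1}·(-1)^1·(+1)^-6 = -1.
Ram(-19, 1793505) = {3, 19, 29, 31}; no ℚ_3-point on the conic.

[3, 19, 29, 31]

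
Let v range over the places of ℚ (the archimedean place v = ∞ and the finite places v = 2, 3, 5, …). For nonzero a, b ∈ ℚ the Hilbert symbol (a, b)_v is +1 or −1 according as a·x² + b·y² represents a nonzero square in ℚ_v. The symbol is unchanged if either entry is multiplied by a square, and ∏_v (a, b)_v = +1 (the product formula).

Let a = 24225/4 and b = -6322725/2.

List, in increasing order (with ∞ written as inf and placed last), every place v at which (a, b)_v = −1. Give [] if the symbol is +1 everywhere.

Mod squares: a ≡ 969, b ≡ -56202. Check v ∈ {∞, 2, 3, 5, 17, 19, 29}.
v=17: a=17^1·(≡12), b=17^1·(≡9) mod 17; (12|17)=-1, (9|17)=+1; (−1)^{1·1·8}·(-1)^1·(+1)^1 = -1.
v=5: a=5^2·(≡1), b=5^2·(≡3) mod 5; (1|5)=+1, (3|5)=-1; (−1)^{2·2·2}·(+1)^2·(-1)^2 = +1.
v=29: a=29^0·(≡17), b=29^1·(≡13) mod 29; (17|29)=-1, (13|29)=+1; (−1)^{0·1·14}·(-1)^1·(+1)^0 = -1.
v=2: v_2(a)=-2, v_2(b)=-1; units ≡ 1, 3 (mod 8); ε·ε+αω+βω = 0·1+-2·1+-1·0 ≡ 0  ⇒  (a,b)_2 = +1.
v=3: a=3^1·(≡2), b=3^3·(≡1) mod 3; (2|3)=-1, (1|3)=+1; (−1)^{1·3·1}·(-1)^3·(+1)^1 = +1.
v=∞: 969 > 0 and -56202 < 0  ⇒  (a,b)_∞ = +1.
v=19: a=19^1·(≡10), b=19^1·(≡5) mod 19; (10|19)=-1, (5|19)=+1; (−1)^{1·1·9}·(-1)^1·(+1)^1 = +1.
|Ram(969, -56202)| = 2, even; anisotropic at {17, 29}.

[17, 29]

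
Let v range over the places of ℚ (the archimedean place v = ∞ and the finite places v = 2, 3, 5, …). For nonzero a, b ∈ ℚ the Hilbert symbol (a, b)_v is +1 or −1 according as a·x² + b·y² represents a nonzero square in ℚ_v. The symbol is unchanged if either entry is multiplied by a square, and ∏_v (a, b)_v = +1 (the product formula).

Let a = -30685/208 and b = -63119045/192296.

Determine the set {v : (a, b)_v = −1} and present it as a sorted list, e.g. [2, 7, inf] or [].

[2, 13, 17, inf]

Mod squares: a ≡ -1105, b ≡ -130. Check v ∈ {∞, 2, 5, 11, 13, 17, 19, 43}.
v=2: v_2(a)=-4, v_2(b)=-3; units ≡ 7, 7 (mod 8); ε·ε+αω+βω = 1·1+-4·0+-3·0 ≡ 1  ⇒  (a,b)_2 = -1.
v=∞: -1105 < 0 and -130 < 0  ⇒  (a,b)_∞ = -1.
v=43: a=43^0·(≡16), b=43^-2·(≡34) mod 43; (16|43)=+1, (34|43)=-1; (−1)^{0·-2·21}·(+1)^-2·(-1)^0 = +1.
v=5: a=5^1·(≡1), b=5^1·(≡1) mod 5; (1|5)=+1, (1|5)=+1; (−1)^{1·1·2}·(+1)^1·(+1)^1 = +1.
v=13: a=13^-1·(≡7), b=13^-1·(≡1) mod 13; (7|13)=-1, (1|13)=+1; (−1)^{-1·-1·6}·(-1)^-1·(+1)^-1 = -1.
v=11: a=11^0·(≡6), b=11^2·(≡6) mod 11; (6|11)=-1, (6|11)=-1; (−1)^{0·2·5}·(-1)^2·(-1)^0 = +1.
v=17: a=17^1·(≡12), b=17^2·(≡5) mod 17; (12|17)=-1, (5|17)=-1; (−1)^{1·2·8}·(-1)^2·(-1)^1 = -1.
v=19: a=19^2·(≡9), b=19^2·(≡15) mod 19; (9|19)=+1, (15|19)=-1; (−1)^{2·2·9}·(+1)^2·(-1)^2 = +1.
|Ram(-1105, -130)| = 4, even; anisotropic at {2, 13, 17, ∞}.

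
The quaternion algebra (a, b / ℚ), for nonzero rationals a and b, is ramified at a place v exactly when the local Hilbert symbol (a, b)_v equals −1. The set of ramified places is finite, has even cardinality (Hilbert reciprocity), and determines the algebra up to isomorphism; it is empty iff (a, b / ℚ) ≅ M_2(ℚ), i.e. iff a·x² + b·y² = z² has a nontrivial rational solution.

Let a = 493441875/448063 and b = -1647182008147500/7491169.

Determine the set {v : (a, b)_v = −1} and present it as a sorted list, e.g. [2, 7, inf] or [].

[3, 19]

Mod squares: a ≡ 21, b ≡ -19. Check v ∈ {∞, 2, 3, 5, 7, 11, 17, 19, 23}.
v=7: a=7^-1·(≡3), b=7^-2·(≡1) mod 7; (3|7)=-1, (1|7)=+1; (−1)^{-1·-2·3}·(-1)^-2·(+1)^-1 = +1.
v=2: v_2(a)=0, v_2(b)=2; units ≡ 5, 5 (mod 8); ε·ε+αω+βω = 0·0+0·1+2·1 ≡ 0  ⇒  (a,b)_2 = +1.
v=∞: 21 > 0 and -19 < 0  ⇒  (a,b)_∞ = +1.
v=23: a=23^-2·(≡14), b=23^-2·(≡1) mod 23; (14|23)=-1, (1|23)=+1; (−1)^{-2·-2·11}·(-1)^-2·(+1)^-2 = +1.
v=17: a=17^0·(≡1), b=17^-2·(≡9) mod 17; (1|17)=+1, (9|17)=+1; (−1)^{0·-2·8}·(+1)^-2·(+1)^0 = +1.
v=11: a=11^-2·(≡2), b=11^4·(≡5) mod 11; (2|11)=-1, (5|11)=+1; (−1)^{-2·4·5}·(-1)^4·(+1)^-2 = +1.
v=3: a=3^7·(≡1), b=3^8·(≡2) mod 3; (1|3)=+1, (2|3)=-1; (−1)^{7·8·1}·(+1)^8·(-1)^7 = -1.
v=5: a=5^4·(≡4), b=5^4·(≡1) mod 5; (4|5)=+1, (1|5)=+1; (−1)^{4·4·2}·(+1)^4·(+1)^4 = +1.
v=19: a=19^2·(≡3), b=19^3·(≡15) mod 19; (3|19)=-1, (15|19)=-1; (−1)^{2·3·9}·(-1)^3·(-1)^2 = -1.
|Ram(21, -19)| = 2, even; anisotropic at {3, 19}.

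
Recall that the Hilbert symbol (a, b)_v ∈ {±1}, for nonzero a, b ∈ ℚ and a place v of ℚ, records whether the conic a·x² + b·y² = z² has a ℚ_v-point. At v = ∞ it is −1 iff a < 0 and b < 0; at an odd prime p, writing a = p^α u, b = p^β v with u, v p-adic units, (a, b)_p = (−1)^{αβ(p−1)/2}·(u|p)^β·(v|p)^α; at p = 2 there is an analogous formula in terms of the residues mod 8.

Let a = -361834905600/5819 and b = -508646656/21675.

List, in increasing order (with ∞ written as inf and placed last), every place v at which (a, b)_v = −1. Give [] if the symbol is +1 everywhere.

[7, 11, 19, inf]

(a, b) ≡ (-119966, -121647) mod (ℚ^×)²; places V = {2, 3, 5, 7, 11, 17, 19, 23, 41, 43, ∞}.
(a,b)_43: α=0, u≡23; β=1, v≡31 (mod 43); (23|43)=+1, (31|43)=+1; sign (−1)^0·+1^1·+1^0 = +1.
(a,b)_11: α=-1, u≡8; β=0, v≡2 (mod 11); (8|11)=-1, (2|11)=-1; sign (−1)^0·-1^0·-1^-1 = -1.
(a,b)_5: α=2, u≡4; β=-2, v≡2 (mod 5); (4|5)=+1, (2|5)=-1; sign (−1)^0·+1^-2·-1^2 = +1.
(a,b)_19: α=1, u≡8; β=0, v≡3 (mod 19); (8|19)=-1, (3|19)=-1; sign (−1)^0·-1^0·-1^1 = -1.
(a,b)_7: α=1, u≡5; β=2, v≡5 (mod 7); (5|7)=-1, (5|7)=-1; sign (−1)^0·-1^2·-1^1 = -1.
(a,b)_2: α=15, β=8; u≡1, v≡1 (mod 8); ε(u)ε(v)=0·0, αω(v)=15·0, βω(u)=8·0; sum ≡ 0  ⇒  +1.
(a,b)_17: α=0, u≡11; β=-2, v≡6 (mod 17); (11|17)=-1, (6|17)=-1; sign (−1)^0·-1^-2·-1^0 = +1.
(a,b)_23: α=-2, u≡18; β=1, v≡8 (mod 23); (18|23)=+1, (8|23)=+1; sign (−1)^0·+1^1·+1^-2 = +1.
(a,b)_41: α=1, u≡29; β=1, v≡11 (mod 41); (29|41)=-1, (11|41)=-1; sign (−1)^0·-1^1·-1^1 = +1.
(a,b)_∞: sgn(-119966)=−, sgn(-121647)=−, so -1.
(a,b)_3: α=4, u≡1; β=-1, v≡2 (mod 3); (1|3)=+1, (2|3)=-1; sign (−1)^0·+1^-1·-1^4 = +1.
|Ram(-119966, -121647)| = 4, even; anisotropic at {7, 11, 19, ∞}.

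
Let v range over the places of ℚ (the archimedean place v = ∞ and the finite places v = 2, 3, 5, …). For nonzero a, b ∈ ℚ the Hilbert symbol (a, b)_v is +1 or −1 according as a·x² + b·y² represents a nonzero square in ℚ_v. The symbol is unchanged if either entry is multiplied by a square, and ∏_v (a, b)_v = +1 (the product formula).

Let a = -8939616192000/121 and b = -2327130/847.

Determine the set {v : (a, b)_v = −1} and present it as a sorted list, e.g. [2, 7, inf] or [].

[5, 7, 13, inf]

Mod squares: a ≡ -6630, b ≡ -1190. Check v ∈ {∞, 2, 3, 5, 7, 11, 13, 17}.
v=5: a=5^3·(≡4), b=5^1·(≡2) mod 5; (4|5)=+1, (2|5)=-1; (−1)^{3·1·2}·(+1)^1·(-1)^3 = -1.
v=∞: -6630 < 0 and -1190 < 0  ⇒  (a,b)_∞ = -1.
v=7: a=7^0·(≡5), b=7^-1·(≡3) mod 7; (5|7)=-1, (3|7)=-1; (−1)^{0·-1·3}·(-1)^-1·(-1)^0 = -1.
v=13: a=13^1·(≡4), b=13^2·(≡5) mod 13; (4|13)=+1, (5|13)=-1; (−1)^{1·2·6}·(+1)^2·(-1)^1 = -1.
v=17: a=17^3·(≡9), b=17^1·(≡2) mod 17; (9|17)=+1, (2|17)=+1; (−1)^{3·1·8}·(+1)^1·(+1)^3 = +1.
v=2: v_2(a)=9, v_2(b)=1; units ≡ 5, 5 (mod 8); ε·ε+αω+βω = 0·0+9·1+1·1 ≡ 0  ⇒  (a,b)_2 = +1.
v=11: a=11^-2·(≡1), b=11^-2·(≡9) mod 11; (1|11)=+1, (9|11)=+1; (−1)^{-2·-2·5}·(+1)^-2·(+1)^-2 = +1.
v=3: a=3^7·(≡1), b=3^4·(≡1) mod 3; (1|3)=+1, (1|3)=+1; (−1)^{7·4·1}·(+1)^4·(+1)^7 = +1.
Ram(-6630, -1190) = {5, 7, 13, ∞}; no ℚ_5-point on the conic.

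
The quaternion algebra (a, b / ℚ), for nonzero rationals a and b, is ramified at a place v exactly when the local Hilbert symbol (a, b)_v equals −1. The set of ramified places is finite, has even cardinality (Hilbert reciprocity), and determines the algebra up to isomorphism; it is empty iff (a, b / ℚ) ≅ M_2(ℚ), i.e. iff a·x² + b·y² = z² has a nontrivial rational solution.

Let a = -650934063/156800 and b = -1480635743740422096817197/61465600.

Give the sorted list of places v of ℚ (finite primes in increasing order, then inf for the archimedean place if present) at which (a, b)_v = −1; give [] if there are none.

[2, 3, 13, 23, 29, inf]

(a, b) ≡ (-55614, -20677) mod (ℚ^×)²; places V = {2, 3, 5, 7, 13, 17, 23, 29, 31, ∞}.
(a,b)_5: α=-2, u≡1; β=-2, v≡2 (mod 5); (1|5)=+1, (2|5)=-1; sign (−1)^0·+1^-2·-1^-2 = +1.
(a,b)_∞: sgn(-55614)=−, sgn(-20677)=−, so -1.
(a,b)_29: α=0, u≡21; β=1, v≡14 (mod 29); (21|29)=-1, (14|29)=-1; sign (−1)^0·-1^1·-1^0 = -1.
(a,b)_23: α=1, u≡20; β=3, v≡15 (mod 23); (20|23)=-1, (15|23)=-1; sign (−1)^1·-1^3·-1^1 = -1.
(a,b)_31: α=1, u≡4; β=3, v≡26 (mod 31); (4|31)=+1, (26|31)=-1; sign (−1)^1·+1^3·-1^1 = +1.
(a,b)_2: α=-7, β=-10; u≡1, v≡3 (mod 8); ε(u)ε(v)=0·1, αω(v)=-7·1, βω(u)=-10·0; sum ≡ 1  ⇒  -1.
(a,b)_7: α=-2, u≡4; β=-4, v≡2 (mod 7); (4|7)=+1, (2|7)=+1; sign (−1)^0·+1^-4·+1^-2 = +1.
(a,b)_13: α=1, u≡4; β=4, v≡11 (mod 13); (4|13)=+1, (11|13)=-1; sign (−1)^0·+1^4·-1^1 = -1.
(a,b)_3: α=5, u≡2; β=10, v≡2 (mod 3); (2|3)=-1, (2|3)=-1; sign (−1)^0·-1^10·-1^5 = -1.
(a,b)_17: α=2, u≡11; β=4, v≡5 (mod 17); (11|17)=-1, (5|17)=-1; sign (−1)^0·-1^4·-1^2 = +1.
Ram(-55614, -20677) = {2, 3, 13, 23, 29, ∞}; no ℚ_2-point on the conic.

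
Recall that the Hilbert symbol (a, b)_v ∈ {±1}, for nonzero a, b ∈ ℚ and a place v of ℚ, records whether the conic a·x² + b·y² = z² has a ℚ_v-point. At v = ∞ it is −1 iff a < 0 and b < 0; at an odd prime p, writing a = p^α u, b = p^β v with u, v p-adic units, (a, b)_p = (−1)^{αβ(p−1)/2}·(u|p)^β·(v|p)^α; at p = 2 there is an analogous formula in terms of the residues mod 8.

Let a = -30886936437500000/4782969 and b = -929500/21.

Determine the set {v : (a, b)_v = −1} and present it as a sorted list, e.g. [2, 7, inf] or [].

[2, 7, 13, inf]

Mod squares: a ≡ -1430, b ≡ -1155. Check v ∈ {∞, 2, 3, 5, 7, 11, 13}.
v=3: a=3^-14·(≡1), b=3^-1·(≡2) mod 3; (1|3)=+1, (2|3)=-1; (−1)^{-14·-1·1}·(+1)^-1·(-1)^-14 = +1.
v=11: a=11^3·(≡6), b=11^1·(≡9) mod 11; (6|11)=-1, (9|11)=+1; (−1)^{3·1·5}·(-1)^1·(+1)^3 = +1.
v=∞: -1430 < 0 and -1155 < 0  ⇒  (a,b)_∞ = -1.
v=13: a=13^5·(≡5), b=13^2·(≡8) mod 13; (5|13)=-1, (8|13)=-1; (−1)^{5·2·6}·(-1)^2·(-1)^5 = -1.
v=7: a=7^0·(≡5), b=7^-1·(≡3) mod 7; (5|7)=-1, (3|7)=-1; (−1)^{0·-1·3}·(-1)^-1·(-1)^0 = -1.
v=2: v_2(a)=5, v_2(b)=2; units ≡ 5, 5 (mod 8); ε·ε+αω+βω = 0·0+5·1+2·1 ≡ 1  ⇒  (a,b)_2 = -1.
v=5: a=5^9·(≡1), b=5^3·(≡4) mod 5; (1|5)=+1, (4|5)=+1; (−1)^{9·3·2}·(+1)^3·(+1)^9 = +1.
(-1430, -1155 / ℚ) ramifies at {2, 7, 13, ∞}: a division algebra.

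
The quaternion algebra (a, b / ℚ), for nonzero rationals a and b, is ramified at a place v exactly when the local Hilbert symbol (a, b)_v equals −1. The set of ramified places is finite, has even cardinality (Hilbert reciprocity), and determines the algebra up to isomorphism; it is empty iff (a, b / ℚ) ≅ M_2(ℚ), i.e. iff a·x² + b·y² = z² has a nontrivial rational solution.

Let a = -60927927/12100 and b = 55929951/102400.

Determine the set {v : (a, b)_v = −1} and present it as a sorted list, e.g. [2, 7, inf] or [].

Mod squares: a ≡ -72447, b ≡ 51359. Check v ∈ {∞, 2, 3, 5, 7, 11, 19, 23, 29, 31, 41}.
v=29: a=29^2·(≡20), b=29^1·(≡3) mod 29; (20|29)=+1, (3|29)=-1; (−1)^{2·1·14}·(+1)^1·(-1)^2 = +1.
v=2: v_2(a)=-2, v_2(b)=-12; units ≡ 1, 7 (mod 8); ε·ε+αω+βω = 0·1+-2·0+-12·0 ≡ 0  ⇒  (a,b)_2 = +1.
v=∞: -72447 < 0 and 51359 > 0  ⇒  (a,b)_∞ = +1.
v=23: a=23^0·(≡8), b=23^1·(≡4) mod 23; (8|23)=+1, (4|23)=+1; (−1)^{0·1·11}·(+1)^1·(+1)^0 = +1.
v=31: a=31^1·(≡20), b=31^0·(≡22) mod 31; (20|31)=+1, (22|31)=-1; (−1)^{1·0·15}·(+1)^0·(-1)^1 = -1.
v=7: a=7^0·(≡6), b=7^1·(≡1) mod 7; (6|7)=-1, (1|7)=+1; (−1)^{0·1·3}·(-1)^1·(+1)^0 = -1.
v=3: a=3^1·(≡1), b=3^2·(≡2) mod 3; (1|3)=+1, (2|3)=-1; (−1)^{1·2·1}·(+1)^2·(-1)^1 = -1.
v=41: a=41^1·(≡16), b=41^0·(≡27) mod 41; (16|41)=+1, (27|41)=-1; (−1)^{1·0·20}·(+1)^0·(-1)^1 = -1.
v=19: a=19^1·(≡9), b=19^0·(≡14) mod 19; (9|19)=+1, (14|19)=-1; (−1)^{1·0·9}·(+1)^0·(-1)^1 = -1.
v=5: a=5^-2·(≡2), b=5^-2·(≡1) mod 5; (2|5)=-1, (1|5)=+1; (−1)^{-2·-2·2}·(-1)^-2·(+1)^-2 = +1.
v=11: a=11^-2·(≡6), b=11^3·(≡1) mod 11; (6|11)=-1, (1|11)=+1; (−1)^{-2·3·5}·(-1)^3·(+1)^-2 = -1.
(-72447, 51359 / ℚ) ramifies at {3, 7, 11, 19, 31, 41}: a division algebra.

[3, 7, 11, 19, 31, 41]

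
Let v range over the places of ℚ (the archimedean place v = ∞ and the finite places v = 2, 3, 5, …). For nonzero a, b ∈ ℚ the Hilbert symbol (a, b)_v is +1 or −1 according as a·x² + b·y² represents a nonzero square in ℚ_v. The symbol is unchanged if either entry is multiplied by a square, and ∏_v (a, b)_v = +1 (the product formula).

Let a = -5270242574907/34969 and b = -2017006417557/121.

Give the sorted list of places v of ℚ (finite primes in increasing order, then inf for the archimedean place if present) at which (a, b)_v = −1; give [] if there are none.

(a, b) ≡ (-835867, -25911877) mod (ℚ^×)²; places V = {2, 3, 11, 17, 19, 29, 31, 37, 41, ∞}.
(a,b)_29: α=1, u≡18; β=1, v≡6 (mod 29); (18|29)=-1, (6|29)=+1; sign (−1)^0·-1^1·+1^1 = -1.
(a,b)_11: α=-2, u≡3; β=-2, v≡1 (mod 11); (3|11)=+1, (1|11)=+1; sign (−1)^0·+1^-2·+1^-2 = +1.
(a,b)_3: α=8, u≡2; β=4, v≡2 (mod 3); (2|3)=-1, (2|3)=-1; sign (−1)^0·-1^4·-1^8 = +1.
(a,b)_37: α=1, u≡26; β=1, v≡8 (mod 37); (26|37)=+1, (8|37)=-1; sign (−1)^0·+1^1·-1^1 = -1.
(a,b)_31: α=2, u≡30; β=3, v≡6 (mod 31); (30|31)=-1, (6|31)=-1; sign (−1)^0·-1^3·-1^2 = -1.
(a,b)_2: α=0, β=0; u≡5, v≡3 (mod 8); ε(u)ε(v)=0·1, αω(v)=0·1, βω(u)=0·1; sum ≡ 0  ⇒  +1.
(a,b)_19: α=1, u≡11; β=1, v≡3 (mod 19); (11|19)=+1, (3|19)=-1; sign (−1)^1·+1^1·-1^1 = +1.
(a,b)_41: α=1, u≡4; β=1, v≡39 (mod 41); (4|41)=+1, (39|41)=+1; sign (−1)^0·+1^1·+1^1 = +1.
(a,b)_∞: sgn(-835867)=−, sgn(-25911877)=−, so -1.
(a,b)_17: α=-2, u≡7; β=0, v≡1 (mod 17); (7|17)=-1, (1|17)=+1; sign (−1)^0·-1^0·+1^-2 = +1.
Ram(-835867, -25911877) = {29, 31, 37, ∞}; no ℚ_29-point on the conic.

[29, 31, 37, inf]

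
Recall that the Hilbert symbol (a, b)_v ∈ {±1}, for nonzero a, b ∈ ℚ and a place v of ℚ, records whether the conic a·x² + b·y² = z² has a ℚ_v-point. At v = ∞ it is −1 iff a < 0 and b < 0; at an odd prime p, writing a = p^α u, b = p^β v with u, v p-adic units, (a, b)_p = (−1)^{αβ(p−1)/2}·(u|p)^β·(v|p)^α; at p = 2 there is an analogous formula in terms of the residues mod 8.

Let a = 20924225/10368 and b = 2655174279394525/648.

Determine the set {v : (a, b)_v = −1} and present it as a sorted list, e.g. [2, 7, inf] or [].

Mod squares: a ≡ 34162, b ≡ 14858. Check v ∈ {∞, 2, 3, 5, 7, 17, 19, 23, 29, 31}.
v=31: a=31^1·(≡23), b=31^2·(≡2) mod 31; (23|31)=-1, (2|31)=+1; (−1)^{1·2·15}·(-1)^2·(+1)^1 = +1.
v=7: a=7^2·(≡4), b=7^2·(≡2) mod 7; (4|7)=+1, (2|7)=+1; (−1)^{2·2·3}·(+1)^2·(+1)^2 = +1.
v=2: v_2(a)=-7, v_2(b)=-3; units ≡ 1, 5 (mod 8); ε·ε+αω+βω = 0·0+-7·1+-3·0 ≡ 1  ⇒  (a,b)_2 = -1.
v=∞: 34162 > 0 and 14858 > 0  ⇒  (a,b)_∞ = +1.
v=19: a=19^1·(≡10), b=19^3·(≡15) mod 19; (10|19)=-1, (15|19)=-1; (−1)^{1·3·9}·(-1)^3·(-1)^1 = -1.
v=23: a=23^0·(≡5), b=23^1·(≡4) mod 23; (5|23)=-1, (4|23)=+1; (−1)^{0·1·11}·(-1)^1·(+1)^0 = -1.
v=3: a=3^-4·(≡1), b=3^-4·(≡2) mod 3; (1|3)=+1, (2|3)=-1; (−1)^{-4·-4·1}·(+1)^-4·(-1)^-4 = +1.
v=17: a=17^0·(≡2), b=17^1·(≡11) mod 17; (2|17)=+1, (11|17)=-1; (−1)^{0·1·8}·(+1)^1·(-1)^0 = +1.
v=5: a=5^2·(≡3), b=5^2·(≡2) mod 5; (3|5)=-1, (2|5)=-1; (−1)^{2·2·2}·(-1)^2·(-1)^2 = +1.
v=29: a=29^1·(≡10), b=29^2·(≡8) mod 29; (10|29)=-1, (8|29)=-1; (−1)^{1·2·14}·(-1)^2·(-1)^1 = -1.
(34162, 14858 / ℚ) ramifies at {2, 19, 23, 29}: a division algebra.

[2, 19, 23, 29]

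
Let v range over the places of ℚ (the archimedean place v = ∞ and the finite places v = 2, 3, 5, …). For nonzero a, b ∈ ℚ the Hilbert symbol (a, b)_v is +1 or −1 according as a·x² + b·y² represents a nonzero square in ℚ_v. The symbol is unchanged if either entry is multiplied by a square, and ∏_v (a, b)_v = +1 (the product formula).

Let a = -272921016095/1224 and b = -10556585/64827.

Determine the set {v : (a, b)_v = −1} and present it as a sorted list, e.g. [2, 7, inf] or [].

[2, 13, 19, inf]

(a, b) ≡ (-3230, -195) mod (ℚ^×)²; places V = {2, 3, 5, 7, 13, 17, 19, 31, ∞}.
(a,b)_13: α=2, u≡5; β=3, v≡2 (mod 13); (5|13)=-1, (2|13)=-1; sign (−1)^0·-1^3·-1^2 = -1.
(a,b)_5: α=1, u≡4; β=1, v≡4 (mod 5); (4|5)=+1, (4|5)=+1; sign (−1)^0·+1^1·+1^1 = +1.
(a,b)_31: α=2, u≡10; β=2, v≡24 (mod 31); (10|31)=+1, (24|31)=-1; sign (−1)^0·+1^2·-1^2 = +1.
(a,b)_∞: sgn(-3230)=−, sgn(-195)=−, so -1.
(a,b)_7: α=2, u≡4; β=-4, v≡4 (mod 7); (4|7)=+1, (4|7)=+1; sign (−1)^0·+1^-4·+1^2 = +1.
(a,b)_19: α=3, u≡4; β=0, v≡14 (mod 19); (4|19)=+1, (14|19)=-1; sign (−1)^0·+1^0·-1^3 = -1.
(a,b)_2: α=-3, β=0; u≡1, v≡5 (mod 8); ε(u)ε(v)=0·0, αω(v)=-3·1, βω(u)=0·0; sum ≡ 1  ⇒  -1.
(a,b)_3: α=-2, u≡1; β=-3, v≡1 (mod 3); (1|3)=+1, (1|3)=+1; sign (−1)^0·+1^-3·+1^-2 = +1.
(a,b)_17: α=-1, u≡7; β=0, v≡4 (mod 17); (7|17)=-1, (4|17)=+1; sign (−1)^0·-1^0·+1^-1 = +1.
(-3230, -195 / ℚ) ramifies at {2, 13, 19, ∞}: a division algebra.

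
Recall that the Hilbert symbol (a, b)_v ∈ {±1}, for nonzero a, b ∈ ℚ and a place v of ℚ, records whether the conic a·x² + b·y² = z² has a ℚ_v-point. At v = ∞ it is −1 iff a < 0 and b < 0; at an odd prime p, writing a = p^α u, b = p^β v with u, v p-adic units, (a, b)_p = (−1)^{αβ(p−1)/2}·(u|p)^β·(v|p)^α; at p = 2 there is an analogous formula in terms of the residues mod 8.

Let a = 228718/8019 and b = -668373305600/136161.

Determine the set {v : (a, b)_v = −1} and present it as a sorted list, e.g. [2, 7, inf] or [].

[11, 13]

(a, b) ≡ (2618, -1001) mod (ℚ^×)²; places V = {2, 3, 5, 7, 11, 13, 17, 19, 31, 41, ∞}.
(a,b)_3: α=-6, u≡2; β=-4, v≡1 (mod 3); (2|3)=-1, (1|3)=+1; sign (−1)^0·-1^-4·+1^-6 = +1.
(a,b)_17: α=1, u≡2; β=2, v≡8 (mod 17); (2|17)=+1, (8|17)=+1; sign (−1)^0·+1^2·+1^1 = +1.
(a,b)_2: α=1, β=8; u≡5, v≡7 (mod 8); ε(u)ε(v)=0·1, αω(v)=1·0, βω(u)=8·1; sum ≡ 0  ⇒  +1.
(a,b)_19: α=0, u≡15; β=2, v≡6 (mod 19); (15|19)=-1, (6|19)=+1; sign (−1)^0·-1^2·+1^0 = +1.
(a,b)_13: α=0, u≡2; β=1, v≡10 (mod 13); (2|13)=-1, (10|13)=+1; sign (−1)^0·-1^1·+1^0 = -1.
(a,b)_31: α=2, u≡1; β=0, v≡21 (mod 31); (1|31)=+1, (21|31)=-1; sign (−1)^0·+1^0·-1^2 = +1.
(a,b)_5: α=0, u≡2; β=2, v≡1 (mod 5); (2|5)=-1, (1|5)=+1; sign (−1)^0·-1^2·+1^0 = +1.
(a,b)_11: α=-1, u≡2; β=1, v≡10 (mod 11); (2|11)=-1, (10|11)=-1; sign (−1)^1·-1^1·-1^-1 = -1.
(a,b)_41: α=0, u≡35; β=-2, v≡19 (mod 41); (35|41)=-1, (19|41)=-1; sign (−1)^0·-1^-2·-1^0 = +1.
(a,b)_7: α=1, u≡3; β=1, v≡2 (mod 7); (3|7)=-1, (2|7)=+1; sign (−1)^1·-1^1·+1^1 = +1.
(a,b)_∞: sgn(2618)=+, sgn(-1001)=−, so +1.
(2618, -1001 / ℚ) ramifies at {11, 13}: a division algebra.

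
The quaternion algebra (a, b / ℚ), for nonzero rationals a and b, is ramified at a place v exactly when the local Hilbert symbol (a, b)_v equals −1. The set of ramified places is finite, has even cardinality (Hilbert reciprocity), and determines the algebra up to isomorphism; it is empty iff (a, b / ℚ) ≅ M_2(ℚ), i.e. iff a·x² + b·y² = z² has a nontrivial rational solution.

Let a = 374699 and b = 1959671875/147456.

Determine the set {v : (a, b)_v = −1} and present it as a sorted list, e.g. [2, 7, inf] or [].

Mod squares: a ≡ 374699, b ≡ 125419. Check v ∈ {∞, 2, 3, 5, 7, 13, 19, 23, 37, 41}.
v=2: v_2(a)=0, v_2(b)=-14; units ≡ 3, 3 (mod 8); ε·ε+αω+βω = 1·1+0·1+-14·1 ≡ 1  ⇒  (a,b)_2 = -1.
v=41: a=41^1·(≡37), b=41^1·(≡5) mod 41; (37|41)=+1, (5|41)=+1; (−1)^{1·1·20}·(+1)^1·(+1)^1 = +1.
v=7: a=7^0·(≡3), b=7^1·(≡4) mod 7; (3|7)=-1, (4|7)=+1; (−1)^{0·1·3}·(-1)^1·(+1)^0 = -1.
v=23: a=23^0·(≡6), b=23^1·(≡13) mod 23; (6|23)=+1, (13|23)=+1; (−1)^{0·1·11}·(+1)^1·(+1)^0 = +1.
v=5: a=5^0·(≡4), b=5^6·(≡4) mod 5; (4|5)=+1, (4|5)=+1; (−1)^{0·6·2}·(+1)^6·(+1)^0 = +1.
v=∞: 374699 > 0 and 125419 > 0  ⇒  (a,b)_∞ = +1.
v=19: a=19^1·(≡18), b=19^1·(≡13) mod 19; (18|19)=-1, (13|19)=-1; (−1)^{1·1·9}·(-1)^1·(-1)^1 = -1.
v=3: a=3^0·(≡2), b=3^-2·(≡1) mod 3; (2|3)=-1, (1|3)=+1; (−1)^{0·-2·1}·(-1)^-2·(+1)^0 = +1.
v=37: a=37^1·(≡26), b=37^0·(≡26) mod 37; (26|37)=+1, (26|37)=+1; (−1)^{1·0·18}·(+1)^0·(+1)^1 = +1.
v=13: a=13^1·(≡2), b=13^0·(≡7) mod 13; (2|13)=-1, (7|13)=-1; (−1)^{1·0·6}·(-1)^0·(-1)^1 = -1.
Ram(374699, 125419) = {2, 7, 13, 19}; no ℚ_2-point on the conic.

[2, 7, 13, 19]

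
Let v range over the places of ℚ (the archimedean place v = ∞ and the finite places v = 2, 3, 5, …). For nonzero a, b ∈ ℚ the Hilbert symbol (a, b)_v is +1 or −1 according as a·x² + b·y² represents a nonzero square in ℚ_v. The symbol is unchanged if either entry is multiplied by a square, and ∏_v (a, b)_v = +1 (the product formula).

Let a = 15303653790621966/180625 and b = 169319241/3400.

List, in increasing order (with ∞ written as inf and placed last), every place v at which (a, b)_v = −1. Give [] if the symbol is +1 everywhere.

(a, b) ≡ (14, 420546) mod (ℚ^×)²; places V = {2, 3, 5, 7, 11, 13, 17, 19, 31, ∞}.
(a,b)_7: α=3, u≡1; β=1, v≡1 (mod 7); (1|7)=+1, (1|7)=+1; sign (−1)^1·+1^1·+1^3 = -1.
(a,b)_13: α=0, u≡1; β=2, v≡10 (mod 13); (1|13)=+1, (10|13)=+1; sign (−1)^0·+1^2·+1^0 = +1.
(a,b)_11: α=2, u≡4; β=0, v≡3 (mod 11); (4|11)=+1, (3|11)=+1; sign (−1)^0·+1^0·+1^2 = +1.
(a,b)_3: α=12, u≡2; β=5, v≡1 (mod 3); (2|3)=-1, (1|3)=+1; sign (−1)^0·-1^5·+1^12 = -1.
(a,b)_19: α=2, u≡2; β=1, v≡12 (mod 19); (2|19)=-1, (12|19)=-1; sign (−1)^0·-1^1·-1^2 = -1.
(a,b)_∞: sgn(14)=+, sgn(420546)=+, so +1.
(a,b)_31: α=2, u≡5; β=1, v≡1 (mod 31); (5|31)=+1, (1|31)=+1; sign (−1)^0·+1^1·+1^2 = +1.
(a,b)_2: α=1, β=-3; u≡7, v≡1 (mod 8); ε(u)ε(v)=1·0, αω(v)=1·0, βω(u)=-3·0; sum ≡ 0  ⇒  +1.
(a,b)_5: α=-4, u≡4; β=-2, v≡1 (mod 5); (4|5)=+1, (1|5)=+1; sign (−1)^0·+1^-2·+1^-4 = +1.
(a,b)_17: α=-2, u≡10; β=-1, v≡7 (mod 17); (10|17)=-1, (7|17)=-1; sign (−1)^0·-1^-1·-1^-2 = -1.
|Ram(14, 420546)| = 4, even; anisotropic at {3, 7, 17, 19}.

[3, 7, 17, 19]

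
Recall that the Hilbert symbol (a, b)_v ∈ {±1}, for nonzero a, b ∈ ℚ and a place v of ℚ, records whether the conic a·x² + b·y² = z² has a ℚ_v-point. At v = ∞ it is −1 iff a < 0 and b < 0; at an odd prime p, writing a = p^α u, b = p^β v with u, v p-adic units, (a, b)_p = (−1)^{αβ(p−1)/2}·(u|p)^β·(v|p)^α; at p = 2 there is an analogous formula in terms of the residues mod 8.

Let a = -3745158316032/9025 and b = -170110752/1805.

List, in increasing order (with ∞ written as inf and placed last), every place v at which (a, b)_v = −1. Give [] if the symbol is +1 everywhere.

(a, b) ≡ (-3, -1290) mod (ℚ^×)²; places V = {2, 3, 5, 7, 19, 29, 43, ∞}.
(a,b)_2: α=14, β=5; u≡5, v≡3 (mod 8); ε(u)ε(v)=0·1, αω(v)=14·1, βω(u)=5·1; sum ≡ 1  ⇒  -1.
(a,b)_29: α=2, u≡17; β=2, v≡17 (mod 29); (17|29)=-1, (17|29)=-1; sign (−1)^0·-1^2·-1^2 = +1.
(a,b)_5: α=-2, u≡3; β=-1, v≡3 (mod 5); (3|5)=-1, (3|5)=-1; sign (−1)^0·-1^-1·-1^-2 = -1.
(a,b)_7: α=2, u≡1; β=2, v≡5 (mod 7); (1|7)=+1, (5|7)=-1; sign (−1)^0·+1^2·-1^2 = +1.
(a,b)_3: α=1, u≡2; β=1, v≡2 (mod 3); (2|3)=-1, (2|3)=-1; sign (−1)^1·-1^1·-1^1 = -1.
(a,b)_19: α=-2, u≡17; β=-2, v≡2 (mod 19); (17|19)=+1, (2|19)=-1; sign (−1)^0·+1^-2·-1^-2 = +1.
(a,b)_43: α=2, u≡9; β=1, v≡21 (mod 43); (9|43)=+1, (21|43)=+1; sign (−1)^0·+1^1·+1^2 = +1.
(a,b)_∞: sgn(-3)=−, sgn(-1290)=−, so -1.
|Ram(-3, -1290)| = 4, even; anisotropic at {2, 3, 5, ∞}.

[2, 3, 5, inf]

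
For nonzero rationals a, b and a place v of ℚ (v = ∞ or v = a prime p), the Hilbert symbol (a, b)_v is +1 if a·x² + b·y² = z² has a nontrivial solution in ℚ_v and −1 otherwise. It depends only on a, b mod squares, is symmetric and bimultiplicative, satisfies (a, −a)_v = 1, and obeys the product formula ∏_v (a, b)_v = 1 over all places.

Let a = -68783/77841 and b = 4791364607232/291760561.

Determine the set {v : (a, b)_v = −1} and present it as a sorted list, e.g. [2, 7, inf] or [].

[]

(a, b) ≡ (-407, 37) mod (ℚ^×)²; places V = {2, 3, 7, 11, 13, 17, 19, 29, 31, 37, ∞}.
(a,b)_∞: sgn(-407)=−, sgn(37)=+, so +1.
(a,b)_37: α=1, u≡33; β=1, v≡7 (mod 37); (33|37)=+1, (7|37)=+1; sign (−1)^0·+1^1·+1^1 = +1.
(a,b)_7: α=0, u≡6; β=4, v≡2 (mod 7); (6|7)=-1, (2|7)=+1; sign (−1)^0·-1^4·+1^0 = +1.
(a,b)_3: α=-4, u≡1; β=6, v≡1 (mod 3); (1|3)=+1, (1|3)=+1; sign (−1)^0·+1^6·+1^-4 = +1.
(a,b)_2: α=0, β=8; u≡1, v≡5 (mod 8); ε(u)ε(v)=0·0, αω(v)=0·1, βω(u)=8·0; sum ≡ 0  ⇒  +1.
(a,b)_29: α=0, u≡1; β=-2, v≡15 (mod 29); (1|29)=+1, (15|29)=-1; sign (−1)^0·+1^-2·-1^0 = +1.
(a,b)_11: α=1, u≡10; β=0, v≡4 (mod 11); (10|11)=-1, (4|11)=+1; sign (−1)^0·-1^0·+1^1 = +1.
(a,b)_17: α=0, u≡9; β=2, v≡7 (mod 17); (9|17)=+1, (7|17)=-1; sign (−1)^0·+1^2·-1^0 = +1.
(a,b)_19: α=0, u≡11; β=-2, v≡8 (mod 19); (11|19)=+1, (8|19)=-1; sign (−1)^0·+1^-2·-1^0 = +1.
(a,b)_13: α=2, u≡10; β=0, v≡8 (mod 13); (10|13)=+1, (8|13)=-1; sign (−1)^0·+1^0·-1^2 = +1.
(a,b)_31: α=-2, u≡15; β=-2, v≡11 (mod 31); (15|31)=-1, (11|31)=-1; sign (−1)^0·-1^-2·-1^-2 = +1.
Ram(a, b) = ∅: the form -407·x² + 37·y² − z² is isotropic over every ℚ_v, so by Hasse–Minkowski it is isotropic over ℚ.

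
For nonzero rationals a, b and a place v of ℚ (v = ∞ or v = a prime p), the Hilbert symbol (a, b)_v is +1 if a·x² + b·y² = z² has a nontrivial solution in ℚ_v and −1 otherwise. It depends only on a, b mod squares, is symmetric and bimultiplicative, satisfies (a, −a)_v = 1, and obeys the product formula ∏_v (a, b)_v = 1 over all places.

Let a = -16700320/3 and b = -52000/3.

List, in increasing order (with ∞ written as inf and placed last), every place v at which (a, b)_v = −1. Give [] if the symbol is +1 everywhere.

[2, 3, 13, 31, 37, inf]

(a, b) ≡ (-3131310, -390) mod (ℚ^×)²; places V = {2, 3, 5, 7, 13, 31, 37, ∞}.
(a,b)_2: α=5, β=5; u≡1, v≡5 (mod 8); ε(u)ε(v)=0·0, αω(v)=5·1, βω(u)=5·0; sum ≡ 1  ⇒  -1.
(a,b)_13: α=1, u≡11; β=1, v≡10 (mod 13); (11|13)=-1, (10|13)=+1; sign (−1)^0·-1^1·+1^1 = -1.
(a,b)_3: α=-1, u≡2; β=-1, v≡2 (mod 3); (2|3)=-1, (2|3)=-1; sign (−1)^1·-1^-1·-1^-1 = -1.
(a,b)_31: α=1, u≡20; β=0, v≡6 (mod 31); (20|31)=+1, (6|31)=-1; sign (−1)^0·+1^0·-1^1 = -1.
(a,b)_∞: sgn(-3131310)=−, sgn(-390)=−, so -1.
(a,b)_7: α=1, u≡5; β=0, v≡1 (mod 7); (5|7)=-1, (1|7)=+1; sign (−1)^0·-1^0·+1^1 = +1.
(a,b)_37: α=1, u≡1; β=0, v≡32 (mod 37); (1|37)=+1, (32|37)=-1; sign (−1)^0·+1^0·-1^1 = -1.
(a,b)_5: α=1, u≡2; β=3, v≡3 (mod 5); (2|5)=-1, (3|5)=-1; sign (−1)^0·-1^3·-1^1 = +1.
Ram(-3131310, -390) = {2, 3, 13, 31, 37, ∞}; no ℚ_2-point on the conic.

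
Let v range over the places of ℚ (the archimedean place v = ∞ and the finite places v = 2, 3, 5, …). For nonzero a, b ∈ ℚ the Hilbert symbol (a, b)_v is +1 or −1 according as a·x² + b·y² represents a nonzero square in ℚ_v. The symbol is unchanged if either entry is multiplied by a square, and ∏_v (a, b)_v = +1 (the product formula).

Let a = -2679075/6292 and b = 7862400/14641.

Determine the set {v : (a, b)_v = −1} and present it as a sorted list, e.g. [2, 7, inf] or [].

(a, b) ≡ (-39, 546) mod (ℚ^×)²; places V = {2, 3, 5, 7, 11, 13, ∞}.
(a,b)_13: α=-1, u≡10; β=1, v≡9 (mod 13); (10|13)=+1, (9|13)=+1; sign (−1)^0·+1^1·+1^-1 = +1.
(a,b)_5: α=2, u≡1; β=2, v≡1 (mod 5); (1|5)=+1, (1|5)=+1; sign (−1)^0·+1^2·+1^2 = +1.
(a,b)_∞: sgn(-39)=−, sgn(546)=+, so +1.
(a,b)_2: α=-2, β=7; u≡1, v≡1 (mod 8); ε(u)ε(v)=0·0, αω(v)=-2·0, βω(u)=7·0; sum ≡ 0  ⇒  +1.
(a,b)_11: α=-2, u≡1; β=-4, v≡7 (mod 11); (1|11)=+1, (7|11)=-1; sign (−1)^0·+1^-4·-1^-2 = +1.
(a,b)_3: α=7, u≡2; β=3, v≡2 (mod 3); (2|3)=-1, (2|3)=-1; sign (−1)^1·-1^3·-1^7 = -1.
(a,b)_7: α=2, u≡5; β=1, v≡2 (mod 7); (5|7)=-1, (2|7)=+1; sign (−1)^0·-1^1·+1^2 = -1.
|Ram(-39, 546)| = 2, even; anisotropic at {3, 7}.

[3, 7]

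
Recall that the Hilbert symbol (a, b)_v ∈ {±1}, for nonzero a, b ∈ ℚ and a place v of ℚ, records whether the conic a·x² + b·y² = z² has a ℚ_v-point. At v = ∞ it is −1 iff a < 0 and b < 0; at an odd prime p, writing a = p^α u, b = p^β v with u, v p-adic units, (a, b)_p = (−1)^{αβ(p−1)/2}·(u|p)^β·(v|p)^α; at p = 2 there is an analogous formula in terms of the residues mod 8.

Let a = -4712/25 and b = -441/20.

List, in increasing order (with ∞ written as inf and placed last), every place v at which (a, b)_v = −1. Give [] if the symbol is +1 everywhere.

Mod squares: a ≡ -1178, b ≡ -5. Check v ∈ {∞, 2, 3, 5, 7, 19, 31}.
v=3: a=3^0·(≡1), b=3^2·(≡1) mod 3; (1|3)=+1, (1|3)=+1; (−1)^{0·2·1}·(+1)^2·(+1)^0 = +1.
v=2: v_2(a)=3, v_2(b)=-2; units ≡ 3, 3 (mod 8); ε·ε+αω+βω = 1·1+3·1+-2·1 ≡ 0  ⇒  (a,b)_2 = +1.
v=31: a=31^1·(≡15), b=31^0·(≡26) mod 31; (15|31)=-1, (26|31)=-1; (−1)^{1·0·15}·(-1)^0·(-1)^1 = -1.
v=∞: -1178 < 0 and -5 < 0  ⇒  (a,b)_∞ = -1.
v=19: a=19^1·(≡3), b=19^0·(≡15) mod 19; (3|19)=-1, (15|19)=-1; (−1)^{1·0·9}·(-1)^0·(-1)^1 = -1.
v=7: a=7^0·(≡5), b=7^2·(≡2) mod 7; (5|7)=-1, (2|7)=+1; (−1)^{0·2·3}·(-1)^2·(+1)^0 = +1.
v=5: a=5^-2·(≡3), b=5^-1·(≡1) mod 5; (3|5)=-1, (1|5)=+1; (−1)^{-2·-1·2}·(-1)^-1·(+1)^-2 = -1.
(-1178, -5 / ℚ) ramifies at {5, 19, 31, ∞}: a division algebra.

[5, 19, 31, inf]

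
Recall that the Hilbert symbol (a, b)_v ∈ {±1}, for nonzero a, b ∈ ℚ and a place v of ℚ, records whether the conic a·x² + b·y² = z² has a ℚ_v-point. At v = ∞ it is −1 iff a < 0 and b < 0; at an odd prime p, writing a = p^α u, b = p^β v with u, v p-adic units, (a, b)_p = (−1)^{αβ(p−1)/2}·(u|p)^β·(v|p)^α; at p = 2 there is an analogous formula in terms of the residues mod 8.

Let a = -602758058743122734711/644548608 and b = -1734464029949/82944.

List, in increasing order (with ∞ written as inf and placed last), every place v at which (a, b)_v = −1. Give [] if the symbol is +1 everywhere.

Mod squares: a ≡ -9982, b ≡ -29. Check v ∈ {∞, 2, 3, 7, 11, 17, 23, 29, 31}.
v=2: v_2(a)=-11, v_2(b)=-10; units ≡ 1, 3 (mod 8); ε·ε+αω+βω = 0·1+-11·1+-10·0 ≡ 1  ⇒  (a,b)_2 = -1.
v=29: a=29^2·(≡7), b=29^1·(≡28) mod 29; (7|29)=+1, (28|29)=+1; (−1)^{2·1·14}·(+1)^1·(+1)^2 = +1.
v=∞: -9982 < 0 and -29 < 0  ⇒  (a,b)_∞ = -1.
v=23: a=23^3·(≡18), b=23^2·(≡20) mod 23; (18|23)=+1, (20|23)=-1; (−1)^{3·2·11}·(+1)^2·(-1)^3 = -1.
v=17: a=17^-2·(≡14), b=17^0·(≡11) mod 17; (14|17)=-1, (11|17)=-1; (−1)^{-2·0·8}·(-1)^0·(-1)^-2 = +1.
v=31: a=31^3·(≡16), b=31^2·(≡9) mod 31; (16|31)=+1, (9|31)=+1; (−1)^{3·2·15}·(+1)^2·(+1)^3 = +1.
v=11: a=11^-2·(≡6), b=11^0·(≡5) mod 11; (6|11)=-1, (5|11)=+1; (−1)^{-2·0·5}·(-1)^0·(+1)^-2 = +1.
v=7: a=7^11·(≡2), b=7^6·(≡6) mod 7; (2|7)=+1, (6|7)=-1; (−1)^{11·6·3}·(+1)^6·(-1)^11 = -1.
v=3: a=3^-2·(≡2), b=3^-4·(≡1) mod 3; (2|3)=-1, (1|3)=+1; (−1)^{-2·-4·1}·(-1)^-4·(+1)^-2 = +1.
(-9982, -29 / ℚ) ramifies at {2, 7, 23, ∞}: a division algebra.

[2, 7, 23, inf]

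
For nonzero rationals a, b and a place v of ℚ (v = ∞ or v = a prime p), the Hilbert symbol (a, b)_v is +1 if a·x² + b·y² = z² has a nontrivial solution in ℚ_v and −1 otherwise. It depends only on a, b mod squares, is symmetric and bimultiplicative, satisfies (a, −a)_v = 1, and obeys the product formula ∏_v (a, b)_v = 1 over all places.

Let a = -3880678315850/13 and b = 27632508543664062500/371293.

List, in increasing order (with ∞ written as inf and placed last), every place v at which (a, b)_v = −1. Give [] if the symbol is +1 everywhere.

(a, b) ≡ (-3458, 393965) mod (ℚ^×)²; places V = {2, 5, 7, 11, 13, 17, 19, 29, ∞}.
(a,b)_7: α=5, u≡3; β=4, v≡6 (mod 7); (3|7)=-1, (6|7)=-1; sign (−1)^0·-1^4·-1^5 = -1.
(a,b)_19: α=1, u≡3; β=1, v≡11 (mod 19); (3|19)=-1, (11|19)=+1; sign (−1)^1·-1^1·+1^1 = +1.
(a,b)_11: α=0, u≡8; β=1, v≡8 (mod 11); (8|11)=-1, (8|11)=-1; sign (−1)^0·-1^1·-1^0 = -1.
(a,b)_∞: sgn(-3458)=−, sgn(393965)=+, so +1.
(a,b)_29: α=2, u≡7; β=3, v≡9 (mod 29); (7|29)=+1, (9|29)=+1; sign (−1)^0·+1^3·+1^2 = +1.
(a,b)_13: α=-1, u≡2; β=-5, v≡7 (mod 13); (2|13)=-1, (7|13)=-1; sign (−1)^0·-1^-5·-1^-1 = +1.
(a,b)_5: α=2, u≡2; β=9, v≡2 (mod 5); (2|5)=-1, (2|5)=-1; sign (−1)^0·-1^9·-1^2 = -1.
(a,b)_2: α=1, β=2; u≡7, v≡5 (mod 8); ε(u)ε(v)=1·0, αω(v)=1·1, βω(u)=2·0; sum ≡ 1  ⇒  -1.
(a,b)_17: α=2, u≡7; β=2, v≡12 (mod 17); (7|17)=-1, (12|17)=-1; sign (−1)^0·-1^2·-1^2 = +1.
(-3458, 393965 / ℚ) ramifies at {2, 5, 7, 11}: a division algebra.

[2, 5, 7, 11]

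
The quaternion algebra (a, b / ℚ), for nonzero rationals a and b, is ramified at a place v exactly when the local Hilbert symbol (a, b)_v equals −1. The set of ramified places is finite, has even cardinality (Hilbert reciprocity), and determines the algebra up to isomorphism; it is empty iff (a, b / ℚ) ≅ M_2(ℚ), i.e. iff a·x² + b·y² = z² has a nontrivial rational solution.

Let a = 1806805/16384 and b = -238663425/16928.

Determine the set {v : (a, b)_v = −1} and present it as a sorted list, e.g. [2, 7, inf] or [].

[2, 13]

Mod squares: a ≡ 5005, b ≡ -546. Check v ∈ {∞, 2, 3, 5, 7, 11, 13, 17, 19, 23}.
v=∞: 5005 > 0 and -546 < 0  ⇒  (a,b)_∞ = +1.
v=11: a=11^1·(≡5), b=11^2·(≡4) mod 11; (5|11)=+1, (4|11)=+1; (−1)^{1·2·5}·(+1)^2·(+1)^1 = +1.
v=5: a=5^1·(≡4), b=5^2·(≡1) mod 5; (4|5)=+1, (1|5)=+1; (−1)^{1·2·2}·(+1)^2·(+1)^1 = +1.
v=3: a=3^0·(≡1), b=3^1·(≡1) mod 3; (1|3)=+1, (1|3)=+1; (−1)^{0·1·1}·(+1)^1·(+1)^0 = +1.
v=13: a=13^1·(≡7), b=13^1·(≡9) mod 13; (7|13)=-1, (9|13)=+1; (−1)^{1·1·6}·(-1)^1·(+1)^1 = -1.
v=7: a=7^1·(≡1), b=7^1·(≡3) mod 7; (1|7)=+1, (3|7)=-1; (−1)^{1·1·3}·(+1)^1·(-1)^1 = +1.
v=19: a=19^2·(≡14), b=19^0·(≡17) mod 19; (14|19)=-1, (17|19)=+1; (−1)^{2·0·9}·(-1)^0·(+1)^2 = +1.
v=17: a=17^0·(≡10), b=17^2·(≡4) mod 17; (10|17)=-1, (4|17)=+1; (−1)^{0·2·8}·(-1)^2·(+1)^0 = +1.
v=23: a=23^0·(≡5), b=23^-2·(≡6) mod 23; (5|23)=-1, (6|23)=+1; (−1)^{0·-2·11}·(-1)^-2·(+1)^0 = +1.
v=2: v_2(a)=-14, v_2(b)=-5; units ≡ 5, 7 (mod 8); ε·ε+αω+βω = 0·1+-14·0+-5·1 ≡ 1  ⇒  (a,b)_2 = -1.
(5005, -546 / ℚ) ramifies at {2, 13}: a division algebra.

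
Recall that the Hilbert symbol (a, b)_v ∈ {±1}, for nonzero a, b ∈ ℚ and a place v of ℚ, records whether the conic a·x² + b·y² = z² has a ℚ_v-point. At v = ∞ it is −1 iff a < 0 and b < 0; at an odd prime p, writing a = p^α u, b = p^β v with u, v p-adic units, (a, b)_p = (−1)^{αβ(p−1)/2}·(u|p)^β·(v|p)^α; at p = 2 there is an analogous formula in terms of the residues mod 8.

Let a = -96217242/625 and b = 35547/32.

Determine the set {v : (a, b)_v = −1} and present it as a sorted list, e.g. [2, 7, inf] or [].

[2, 3, 37, 41]

Mod squares: a ≡ -100122, b ≡ 246. Check v ∈ {∞, 2, 3, 5, 11, 17, 31, 37, 41}.
v=3: a=3^1·(≡1), b=3^1·(≡1) mod 3; (1|3)=+1, (1|3)=+1; (−1)^{1·1·1}·(+1)^1·(+1)^1 = -1.
v=37: a=37^1·(≡8), b=37^0·(≡2) mod 37; (8|37)=-1, (2|37)=-1; (−1)^{1·0·18}·(-1)^0·(-1)^1 = -1.
v=31: a=31^2·(≡14), b=31^0·(≡21) mod 31; (14|31)=+1, (21|31)=-1; (−1)^{2·0·15}·(+1)^0·(-1)^2 = +1.
v=5: a=5^-4·(≡3), b=5^0·(≡1) mod 5; (3|5)=-1, (1|5)=+1; (−1)^{-4·0·2}·(-1)^0·(+1)^-4 = +1.
v=41: a=41^1·(≡16), b=41^1·(≡13) mod 41; (16|41)=+1, (13|41)=-1; (−1)^{1·1·20}·(+1)^1·(-1)^1 = -1.
v=∞: -100122 < 0 and 246 > 0  ⇒  (a,b)_∞ = +1.
v=2: v_2(a)=1, v_2(b)=-5; units ≡ 3, 3 (mod 8); ε·ε+αω+βω = 1·1+1·1+-5·1 ≡ 1  ⇒  (a,b)_2 = -1.
v=11: a=11^1·(≡10), b=11^0·(≡5) mod 11; (10|11)=-1, (5|11)=+1; (−1)^{1·0·5}·(-1)^0·(+1)^1 = +1.
v=17: a=17^0·(≡16), b=17^2·(≡15) mod 17; (16|17)=+1, (15|17)=+1; (−1)^{0·2·8}·(+1)^2·(+1)^0 = +1.
(-100122, 246 / ℚ) ramifies at {2, 3, 37, 41}: a division algebra.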